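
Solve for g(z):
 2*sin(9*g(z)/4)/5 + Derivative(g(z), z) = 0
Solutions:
 2*z/5 + 2*log(cos(9*g(z)/4) - 1)/9 - 2*log(cos(9*g(z)/4) + 1)/9 = C1


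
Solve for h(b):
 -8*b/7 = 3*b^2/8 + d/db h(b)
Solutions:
 h(b) = C1 - b^3/8 - 4*b^2/7


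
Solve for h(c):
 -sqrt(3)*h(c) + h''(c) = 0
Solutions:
 h(c) = C1*exp(-3^(1/4)*c) + C2*exp(3^(1/4)*c)


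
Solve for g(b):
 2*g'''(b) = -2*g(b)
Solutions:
 g(b) = C3*exp(-b) + (C1*sin(sqrt(3)*b/2) + C2*cos(sqrt(3)*b/2))*exp(b/2)


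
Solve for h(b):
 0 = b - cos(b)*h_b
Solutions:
 h(b) = C1 + Integral(b/cos(b), b)


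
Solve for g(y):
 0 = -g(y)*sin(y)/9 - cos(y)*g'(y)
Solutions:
 g(y) = C1*cos(y)^(1/9)


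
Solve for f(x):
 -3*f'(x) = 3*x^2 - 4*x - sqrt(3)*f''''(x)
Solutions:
 f(x) = C1 + C4*exp(3^(1/6)*x) - x^3/3 + 2*x^2/3 + (C2*sin(3^(2/3)*x/2) + C3*cos(3^(2/3)*x/2))*exp(-3^(1/6)*x/2)


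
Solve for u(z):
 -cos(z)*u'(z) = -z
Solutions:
 u(z) = C1 + Integral(z/cos(z), z)


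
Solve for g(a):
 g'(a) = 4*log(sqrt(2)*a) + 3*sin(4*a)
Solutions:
 g(a) = C1 + 4*a*log(a) - 4*a + 2*a*log(2) - 3*cos(4*a)/4


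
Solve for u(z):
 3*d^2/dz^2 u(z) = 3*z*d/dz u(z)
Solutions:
 u(z) = C1 + C2*erfi(sqrt(2)*z/2)


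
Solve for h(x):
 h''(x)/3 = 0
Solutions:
 h(x) = C1 + C2*x


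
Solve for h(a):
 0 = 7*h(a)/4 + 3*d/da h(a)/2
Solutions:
 h(a) = C1*exp(-7*a/6)


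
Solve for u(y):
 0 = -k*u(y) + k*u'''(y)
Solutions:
 u(y) = C3*exp(y) + (C1*sin(sqrt(3)*y/2) + C2*cos(sqrt(3)*y/2))*exp(-y/2)


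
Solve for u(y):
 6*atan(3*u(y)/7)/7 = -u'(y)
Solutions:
 Integral(1/atan(3*_y/7), (_y, u(y))) = C1 - 6*y/7


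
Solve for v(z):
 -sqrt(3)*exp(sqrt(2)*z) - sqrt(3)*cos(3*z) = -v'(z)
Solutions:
 v(z) = C1 + sqrt(6)*exp(sqrt(2)*z)/2 + sqrt(3)*sin(3*z)/3


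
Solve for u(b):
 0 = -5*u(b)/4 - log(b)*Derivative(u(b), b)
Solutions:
 u(b) = C1*exp(-5*li(b)/4)


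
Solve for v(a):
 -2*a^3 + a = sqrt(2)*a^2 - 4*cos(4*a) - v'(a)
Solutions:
 v(a) = C1 + a^4/2 + sqrt(2)*a^3/3 - a^2/2 - sin(4*a)


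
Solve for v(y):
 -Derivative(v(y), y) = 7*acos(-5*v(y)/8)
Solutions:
 Integral(1/acos(-5*_y/8), (_y, v(y))) = C1 - 7*y


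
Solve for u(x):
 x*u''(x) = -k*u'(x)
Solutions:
 u(x) = C1 + x^(1 - re(k))*(C2*sin(log(x)*Abs(im(k))) + C3*cos(log(x)*im(k)))


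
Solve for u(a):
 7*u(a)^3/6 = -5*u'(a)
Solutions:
 u(a) = -sqrt(15)*sqrt(-1/(C1 - 7*a))
 u(a) = sqrt(15)*sqrt(-1/(C1 - 7*a))


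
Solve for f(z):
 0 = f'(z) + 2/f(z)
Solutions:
 f(z) = -sqrt(C1 - 4*z)
 f(z) = sqrt(C1 - 4*z)


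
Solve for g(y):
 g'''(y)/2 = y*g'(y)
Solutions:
 g(y) = C1 + Integral(C2*airyai(2^(1/3)*y) + C3*airybi(2^(1/3)*y), y)


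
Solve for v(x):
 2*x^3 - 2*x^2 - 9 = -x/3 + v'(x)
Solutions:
 v(x) = C1 + x^4/2 - 2*x^3/3 + x^2/6 - 9*x


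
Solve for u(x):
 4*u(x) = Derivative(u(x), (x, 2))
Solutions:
 u(x) = C1*exp(-2*x) + C2*exp(2*x)


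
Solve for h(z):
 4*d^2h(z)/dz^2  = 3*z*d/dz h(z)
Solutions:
 h(z) = C1 + C2*erfi(sqrt(6)*z/4)


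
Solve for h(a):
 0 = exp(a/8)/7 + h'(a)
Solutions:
 h(a) = C1 - 8*exp(a/8)/7


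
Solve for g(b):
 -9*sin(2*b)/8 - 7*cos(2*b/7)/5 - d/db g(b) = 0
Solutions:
 g(b) = C1 - 49*sin(2*b/7)/10 + 9*cos(2*b)/16


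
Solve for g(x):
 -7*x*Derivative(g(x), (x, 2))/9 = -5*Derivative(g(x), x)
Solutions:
 g(x) = C1 + C2*x^(52/7)


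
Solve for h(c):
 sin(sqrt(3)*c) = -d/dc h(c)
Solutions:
 h(c) = C1 + sqrt(3)*cos(sqrt(3)*c)/3


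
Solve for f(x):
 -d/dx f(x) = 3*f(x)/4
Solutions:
 f(x) = C1*exp(-3*x/4)


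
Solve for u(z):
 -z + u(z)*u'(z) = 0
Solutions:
 u(z) = -sqrt(C1 + z^2)
 u(z) = sqrt(C1 + z^2)


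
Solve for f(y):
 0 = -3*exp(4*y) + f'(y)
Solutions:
 f(y) = C1 + 3*exp(4*y)/4


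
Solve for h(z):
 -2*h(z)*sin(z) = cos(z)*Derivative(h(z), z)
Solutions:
 h(z) = C1*cos(z)^2


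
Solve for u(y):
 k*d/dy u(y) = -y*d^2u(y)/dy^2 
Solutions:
 u(y) = C1 + y^(1 - re(k))*(C2*sin(log(y)*Abs(im(k))) + C3*cos(log(y)*im(k)))


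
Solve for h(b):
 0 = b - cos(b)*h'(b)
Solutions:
 h(b) = C1 + Integral(b/cos(b), b)


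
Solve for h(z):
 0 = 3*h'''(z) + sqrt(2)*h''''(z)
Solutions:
 h(z) = C1 + C2*z + C3*z^2 + C4*exp(-3*sqrt(2)*z/2)


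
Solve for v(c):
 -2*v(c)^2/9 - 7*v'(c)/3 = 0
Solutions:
 v(c) = 21/(C1 + 2*c)


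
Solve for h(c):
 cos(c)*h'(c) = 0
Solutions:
 h(c) = C1


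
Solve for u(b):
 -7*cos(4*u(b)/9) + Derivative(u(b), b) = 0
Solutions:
 -7*b - 9*log(sin(4*u(b)/9) - 1)/8 + 9*log(sin(4*u(b)/9) + 1)/8 = C1


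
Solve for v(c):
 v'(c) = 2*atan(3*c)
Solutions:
 v(c) = C1 + 2*c*atan(3*c) - log(9*c^2 + 1)/3


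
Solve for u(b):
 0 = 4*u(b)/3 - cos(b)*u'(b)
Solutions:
 u(b) = C1*(sin(b) + 1)^(2/3)/(sin(b) - 1)^(2/3)


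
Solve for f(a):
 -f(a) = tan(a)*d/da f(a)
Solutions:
 f(a) = C1/sin(a)


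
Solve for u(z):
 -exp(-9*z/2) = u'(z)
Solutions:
 u(z) = C1 + 2*exp(-9*z/2)/9


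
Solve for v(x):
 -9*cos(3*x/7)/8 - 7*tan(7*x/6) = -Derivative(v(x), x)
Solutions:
 v(x) = C1 - 6*log(cos(7*x/6)) + 21*sin(3*x/7)/8


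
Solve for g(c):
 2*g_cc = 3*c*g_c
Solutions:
 g(c) = C1 + C2*erfi(sqrt(3)*c/2)


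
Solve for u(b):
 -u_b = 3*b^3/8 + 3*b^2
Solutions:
 u(b) = C1 - 3*b^4/32 - b^3


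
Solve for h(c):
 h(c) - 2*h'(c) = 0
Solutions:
 h(c) = C1*exp(c/2)


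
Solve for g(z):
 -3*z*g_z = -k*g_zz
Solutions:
 g(z) = C1 + C2*erf(sqrt(6)*z*sqrt(-1/k)/2)/sqrt(-1/k)


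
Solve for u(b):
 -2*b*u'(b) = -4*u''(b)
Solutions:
 u(b) = C1 + C2*erfi(b/2)


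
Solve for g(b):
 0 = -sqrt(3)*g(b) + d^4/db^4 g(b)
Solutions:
 g(b) = C1*exp(-3^(1/8)*b) + C2*exp(3^(1/8)*b) + C3*sin(3^(1/8)*b) + C4*cos(3^(1/8)*b)


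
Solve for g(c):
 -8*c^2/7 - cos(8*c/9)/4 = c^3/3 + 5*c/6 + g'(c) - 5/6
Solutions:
 g(c) = C1 - c^4/12 - 8*c^3/21 - 5*c^2/12 + 5*c/6 - 9*sin(8*c/9)/32


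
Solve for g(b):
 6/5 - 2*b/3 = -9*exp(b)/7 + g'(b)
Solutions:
 g(b) = C1 - b^2/3 + 6*b/5 + 9*exp(b)/7


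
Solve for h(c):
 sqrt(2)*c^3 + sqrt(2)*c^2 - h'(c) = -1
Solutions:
 h(c) = C1 + sqrt(2)*c^4/4 + sqrt(2)*c^3/3 + c


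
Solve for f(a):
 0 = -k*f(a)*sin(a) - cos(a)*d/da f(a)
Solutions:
 f(a) = C1*exp(k*log(cos(a)))


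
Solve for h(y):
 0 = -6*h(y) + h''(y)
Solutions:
 h(y) = C1*exp(-sqrt(6)*y) + C2*exp(sqrt(6)*y)


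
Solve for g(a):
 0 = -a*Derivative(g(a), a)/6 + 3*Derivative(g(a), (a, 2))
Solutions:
 g(a) = C1 + C2*erfi(a/6)


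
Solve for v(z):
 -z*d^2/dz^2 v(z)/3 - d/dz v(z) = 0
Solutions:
 v(z) = C1 + C2/z^2


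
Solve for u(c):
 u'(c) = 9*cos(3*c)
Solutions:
 u(c) = C1 + 3*sin(3*c)


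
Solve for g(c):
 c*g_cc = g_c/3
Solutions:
 g(c) = C1 + C2*c^(4/3)


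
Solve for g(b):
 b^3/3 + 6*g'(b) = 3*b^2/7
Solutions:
 g(b) = C1 - b^4/72 + b^3/42


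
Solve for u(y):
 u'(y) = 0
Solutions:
 u(y) = C1


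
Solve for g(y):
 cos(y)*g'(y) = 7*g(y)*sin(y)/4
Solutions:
 g(y) = C1/cos(y)^(7/4)


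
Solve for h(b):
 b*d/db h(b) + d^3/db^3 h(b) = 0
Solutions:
 h(b) = C1 + Integral(C2*airyai(-b) + C3*airybi(-b), b)


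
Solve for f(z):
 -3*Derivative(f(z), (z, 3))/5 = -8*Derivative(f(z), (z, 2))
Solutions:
 f(z) = C1 + C2*z + C3*exp(40*z/3)


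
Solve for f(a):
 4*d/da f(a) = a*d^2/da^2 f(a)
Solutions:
 f(a) = C1 + C2*a^5


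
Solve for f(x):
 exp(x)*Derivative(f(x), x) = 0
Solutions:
 f(x) = C1


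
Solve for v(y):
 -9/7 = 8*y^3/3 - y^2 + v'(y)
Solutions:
 v(y) = C1 - 2*y^4/3 + y^3/3 - 9*y/7


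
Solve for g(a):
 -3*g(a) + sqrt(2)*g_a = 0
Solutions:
 g(a) = C1*exp(3*sqrt(2)*a/2)


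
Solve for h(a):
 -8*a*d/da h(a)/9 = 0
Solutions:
 h(a) = C1


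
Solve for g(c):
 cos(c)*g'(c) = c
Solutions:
 g(c) = C1 + Integral(c/cos(c), c)


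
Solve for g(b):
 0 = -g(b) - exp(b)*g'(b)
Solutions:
 g(b) = C1*exp(exp(-b))


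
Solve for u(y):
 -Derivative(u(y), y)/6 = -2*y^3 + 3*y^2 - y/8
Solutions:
 u(y) = C1 + 3*y^4 - 6*y^3 + 3*y^2/8


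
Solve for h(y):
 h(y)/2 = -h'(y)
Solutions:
 h(y) = C1*exp(-y/2)


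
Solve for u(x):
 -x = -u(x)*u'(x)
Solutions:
 u(x) = -sqrt(C1 + x^2)
 u(x) = sqrt(C1 + x^2)


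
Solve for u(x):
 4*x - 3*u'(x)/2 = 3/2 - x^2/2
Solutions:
 u(x) = C1 + x^3/9 + 4*x^2/3 - x


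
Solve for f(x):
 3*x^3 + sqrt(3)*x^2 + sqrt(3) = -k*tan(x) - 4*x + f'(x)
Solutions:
 f(x) = C1 - k*log(cos(x)) + 3*x^4/4 + sqrt(3)*x^3/3 + 2*x^2 + sqrt(3)*x


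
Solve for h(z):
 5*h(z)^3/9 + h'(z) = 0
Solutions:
 h(z) = -3*sqrt(2)*sqrt(-1/(C1 - 5*z))/2
 h(z) = 3*sqrt(2)*sqrt(-1/(C1 - 5*z))/2


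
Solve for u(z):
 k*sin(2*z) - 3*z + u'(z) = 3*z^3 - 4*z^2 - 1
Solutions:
 u(z) = C1 + k*cos(2*z)/2 + 3*z^4/4 - 4*z^3/3 + 3*z^2/2 - z


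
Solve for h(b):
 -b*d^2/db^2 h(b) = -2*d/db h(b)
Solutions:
 h(b) = C1 + C2*b^3


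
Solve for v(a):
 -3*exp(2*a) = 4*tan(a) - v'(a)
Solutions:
 v(a) = C1 + 3*exp(2*a)/2 - 4*log(cos(a))


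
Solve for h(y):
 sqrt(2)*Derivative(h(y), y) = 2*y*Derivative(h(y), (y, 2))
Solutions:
 h(y) = C1 + C2*y^(sqrt(2)/2 + 1)


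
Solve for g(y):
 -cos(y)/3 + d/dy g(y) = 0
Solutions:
 g(y) = C1 + sin(y)/3


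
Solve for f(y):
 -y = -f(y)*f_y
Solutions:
 f(y) = -sqrt(C1 + y^2)
 f(y) = sqrt(C1 + y^2)


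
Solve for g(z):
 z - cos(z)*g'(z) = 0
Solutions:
 g(z) = C1 + Integral(z/cos(z), z)


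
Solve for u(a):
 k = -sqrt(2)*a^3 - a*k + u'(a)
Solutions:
 u(a) = C1 + sqrt(2)*a^4/4 + a^2*k/2 + a*k


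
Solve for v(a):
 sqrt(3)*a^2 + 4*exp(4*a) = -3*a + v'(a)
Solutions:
 v(a) = C1 + sqrt(3)*a^3/3 + 3*a^2/2 + exp(4*a)


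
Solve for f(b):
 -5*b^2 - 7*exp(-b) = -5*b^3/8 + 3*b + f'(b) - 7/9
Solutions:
 f(b) = C1 + 5*b^4/32 - 5*b^3/3 - 3*b^2/2 + 7*b/9 + 7*exp(-b)


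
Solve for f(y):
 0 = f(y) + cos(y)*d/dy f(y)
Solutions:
 f(y) = C1*sqrt(sin(y) - 1)/sqrt(sin(y) + 1)


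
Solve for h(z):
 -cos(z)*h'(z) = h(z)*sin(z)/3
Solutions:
 h(z) = C1*cos(z)^(1/3)


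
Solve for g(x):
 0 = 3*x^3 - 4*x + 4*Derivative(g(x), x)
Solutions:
 g(x) = C1 - 3*x^4/16 + x^2/2


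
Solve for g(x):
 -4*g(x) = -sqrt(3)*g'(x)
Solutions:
 g(x) = C1*exp(4*sqrt(3)*x/3)


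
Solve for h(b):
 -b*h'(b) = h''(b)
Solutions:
 h(b) = C1 + C2*erf(sqrt(2)*b/2)


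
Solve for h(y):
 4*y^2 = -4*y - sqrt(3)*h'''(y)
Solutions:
 h(y) = C1 + C2*y + C3*y^2 - sqrt(3)*y^5/45 - sqrt(3)*y^4/18


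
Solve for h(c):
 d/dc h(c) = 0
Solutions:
 h(c) = C1


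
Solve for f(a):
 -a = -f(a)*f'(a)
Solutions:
 f(a) = -sqrt(C1 + a^2)
 f(a) = sqrt(C1 + a^2)


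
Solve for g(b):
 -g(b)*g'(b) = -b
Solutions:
 g(b) = -sqrt(C1 + b^2)
 g(b) = sqrt(C1 + b^2)


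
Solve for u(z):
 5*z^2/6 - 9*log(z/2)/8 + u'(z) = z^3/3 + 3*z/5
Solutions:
 u(z) = C1 + z^4/12 - 5*z^3/18 + 3*z^2/10 + 9*z*log(z)/8 - 9*z/8 - 9*z*log(2)/8


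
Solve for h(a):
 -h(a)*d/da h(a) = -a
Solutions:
 h(a) = -sqrt(C1 + a^2)
 h(a) = sqrt(C1 + a^2)


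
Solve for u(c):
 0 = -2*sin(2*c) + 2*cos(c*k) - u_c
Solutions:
 u(c) = C1 + cos(2*c) + 2*sin(c*k)/k


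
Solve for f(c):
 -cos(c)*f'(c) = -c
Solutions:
 f(c) = C1 + Integral(c/cos(c), c)


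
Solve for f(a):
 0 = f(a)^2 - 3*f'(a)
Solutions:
 f(a) = -3/(C1 + a)


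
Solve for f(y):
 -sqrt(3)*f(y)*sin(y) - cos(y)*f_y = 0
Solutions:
 f(y) = C1*cos(y)^(sqrt(3))


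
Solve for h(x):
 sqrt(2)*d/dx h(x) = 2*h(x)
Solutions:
 h(x) = C1*exp(sqrt(2)*x)


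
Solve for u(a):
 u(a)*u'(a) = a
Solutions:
 u(a) = -sqrt(C1 + a^2)
 u(a) = sqrt(C1 + a^2)


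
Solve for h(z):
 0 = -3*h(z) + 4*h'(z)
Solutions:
 h(z) = C1*exp(3*z/4)


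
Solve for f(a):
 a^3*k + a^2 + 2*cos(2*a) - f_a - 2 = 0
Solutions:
 f(a) = C1 + a^4*k/4 + a^3/3 - 2*a + 2*sin(a)*cos(a)


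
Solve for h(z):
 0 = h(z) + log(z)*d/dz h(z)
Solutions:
 h(z) = C1*exp(-li(z))


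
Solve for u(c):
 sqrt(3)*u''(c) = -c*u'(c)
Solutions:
 u(c) = C1 + C2*erf(sqrt(2)*3^(3/4)*c/6)


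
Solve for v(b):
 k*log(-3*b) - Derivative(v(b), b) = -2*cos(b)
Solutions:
 v(b) = C1 + b*k*(log(-b) - 1) + b*k*log(3) + 2*sin(b)


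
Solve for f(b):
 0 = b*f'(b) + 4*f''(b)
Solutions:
 f(b) = C1 + C2*erf(sqrt(2)*b/4)


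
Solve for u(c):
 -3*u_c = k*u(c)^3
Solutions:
 u(c) = -sqrt(6)*sqrt(-1/(C1 - c*k))/2
 u(c) = sqrt(6)*sqrt(-1/(C1 - c*k))/2


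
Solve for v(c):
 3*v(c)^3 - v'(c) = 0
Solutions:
 v(c) = -sqrt(2)*sqrt(-1/(C1 + 3*c))/2
 v(c) = sqrt(2)*sqrt(-1/(C1 + 3*c))/2


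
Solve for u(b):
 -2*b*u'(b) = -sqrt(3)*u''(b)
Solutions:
 u(b) = C1 + C2*erfi(3^(3/4)*b/3)


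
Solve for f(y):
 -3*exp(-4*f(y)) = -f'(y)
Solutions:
 f(y) = log(-I*(C1 + 12*y)^(1/4))
 f(y) = log(I*(C1 + 12*y)^(1/4))
 f(y) = log(-(C1 + 12*y)^(1/4))
 f(y) = log(C1 + 12*y)/4


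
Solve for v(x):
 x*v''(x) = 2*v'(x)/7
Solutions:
 v(x) = C1 + C2*x^(9/7)


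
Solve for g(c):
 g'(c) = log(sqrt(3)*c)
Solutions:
 g(c) = C1 + c*log(c) - c + c*log(3)/2


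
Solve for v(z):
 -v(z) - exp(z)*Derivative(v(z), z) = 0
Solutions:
 v(z) = C1*exp(exp(-z))


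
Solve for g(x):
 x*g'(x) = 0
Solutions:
 g(x) = C1


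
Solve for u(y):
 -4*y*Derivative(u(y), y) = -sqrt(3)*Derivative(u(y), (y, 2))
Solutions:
 u(y) = C1 + C2*erfi(sqrt(2)*3^(3/4)*y/3)


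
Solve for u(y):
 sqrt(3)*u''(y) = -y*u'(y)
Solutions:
 u(y) = C1 + C2*erf(sqrt(2)*3^(3/4)*y/6)


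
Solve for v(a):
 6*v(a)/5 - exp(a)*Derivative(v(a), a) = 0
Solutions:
 v(a) = C1*exp(-6*exp(-a)/5)


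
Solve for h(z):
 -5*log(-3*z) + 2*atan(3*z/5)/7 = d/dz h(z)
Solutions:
 h(z) = C1 - 5*z*log(-z) + 2*z*atan(3*z/5)/7 - 5*z*log(3) + 5*z - 5*log(9*z^2 + 25)/21


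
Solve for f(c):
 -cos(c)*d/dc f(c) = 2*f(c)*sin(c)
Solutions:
 f(c) = C1*cos(c)^2


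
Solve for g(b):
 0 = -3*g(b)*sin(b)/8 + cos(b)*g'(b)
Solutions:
 g(b) = C1/cos(b)^(3/8)


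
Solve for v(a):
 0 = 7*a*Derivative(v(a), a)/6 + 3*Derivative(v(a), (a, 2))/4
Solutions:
 v(a) = C1 + C2*erf(sqrt(7)*a/3)


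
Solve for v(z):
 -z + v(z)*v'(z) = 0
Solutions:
 v(z) = -sqrt(C1 + z^2)
 v(z) = sqrt(C1 + z^2)


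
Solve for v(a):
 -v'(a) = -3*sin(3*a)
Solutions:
 v(a) = C1 - cos(3*a)


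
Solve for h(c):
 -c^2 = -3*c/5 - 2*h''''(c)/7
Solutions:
 h(c) = C1 + C2*c + C3*c^2 + C4*c^3 + 7*c^6/720 - 7*c^5/400


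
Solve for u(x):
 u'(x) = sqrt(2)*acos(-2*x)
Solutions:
 u(x) = C1 + sqrt(2)*(x*acos(-2*x) + sqrt(1 - 4*x^2)/2)


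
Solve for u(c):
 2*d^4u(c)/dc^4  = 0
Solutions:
 u(c) = C1 + C2*c + C3*c^2 + C4*c^3


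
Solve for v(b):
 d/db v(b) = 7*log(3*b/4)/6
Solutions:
 v(b) = C1 + 7*b*log(b)/6 - 7*b*log(2)/3 - 7*b/6 + 7*b*log(3)/6


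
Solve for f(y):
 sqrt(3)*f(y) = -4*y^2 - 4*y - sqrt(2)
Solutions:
 f(y) = -4*sqrt(3)*y^2/3 - 4*sqrt(3)*y/3 - sqrt(6)/3


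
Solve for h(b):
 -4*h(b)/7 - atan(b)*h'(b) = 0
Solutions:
 h(b) = C1*exp(-4*Integral(1/atan(b), b)/7)


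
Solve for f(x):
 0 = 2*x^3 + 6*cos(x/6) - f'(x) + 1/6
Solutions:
 f(x) = C1 + x^4/2 + x/6 + 36*sin(x/6)


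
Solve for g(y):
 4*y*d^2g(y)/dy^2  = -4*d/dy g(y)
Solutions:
 g(y) = C1 + C2*log(y)


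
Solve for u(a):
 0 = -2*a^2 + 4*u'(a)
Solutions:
 u(a) = C1 + a^3/6


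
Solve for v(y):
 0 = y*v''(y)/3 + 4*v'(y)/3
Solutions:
 v(y) = C1 + C2/y^3


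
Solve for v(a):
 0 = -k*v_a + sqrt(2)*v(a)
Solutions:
 v(a) = C1*exp(sqrt(2)*a/k)


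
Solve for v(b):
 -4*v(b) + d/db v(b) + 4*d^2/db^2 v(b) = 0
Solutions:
 v(b) = C1*exp(b*(-1 + sqrt(65))/8) + C2*exp(-b*(1 + sqrt(65))/8)


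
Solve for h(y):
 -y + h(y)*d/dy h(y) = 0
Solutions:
 h(y) = -sqrt(C1 + y^2)
 h(y) = sqrt(C1 + y^2)


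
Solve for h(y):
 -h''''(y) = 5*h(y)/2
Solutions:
 h(y) = (C1*sin(10^(1/4)*y/2) + C2*cos(10^(1/4)*y/2))*exp(-10^(1/4)*y/2) + (C3*sin(10^(1/4)*y/2) + C4*cos(10^(1/4)*y/2))*exp(10^(1/4)*y/2)


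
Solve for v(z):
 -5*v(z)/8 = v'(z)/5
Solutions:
 v(z) = C1*exp(-25*z/8)


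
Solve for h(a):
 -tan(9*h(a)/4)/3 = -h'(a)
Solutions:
 h(a) = -4*asin(C1*exp(3*a/4))/9 + 4*pi/9
 h(a) = 4*asin(C1*exp(3*a/4))/9


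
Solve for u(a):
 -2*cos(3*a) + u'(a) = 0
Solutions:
 u(a) = C1 + 2*sin(3*a)/3


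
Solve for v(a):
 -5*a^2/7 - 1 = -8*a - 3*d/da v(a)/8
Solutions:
 v(a) = C1 + 40*a^3/63 - 32*a^2/3 + 8*a/3


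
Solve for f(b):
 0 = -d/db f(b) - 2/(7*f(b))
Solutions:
 f(b) = -sqrt(C1 - 28*b)/7
 f(b) = sqrt(C1 - 28*b)/7


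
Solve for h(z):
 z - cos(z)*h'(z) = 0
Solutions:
 h(z) = C1 + Integral(z/cos(z), z)


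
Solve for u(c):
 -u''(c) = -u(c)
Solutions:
 u(c) = C1*exp(-c) + C2*exp(c)


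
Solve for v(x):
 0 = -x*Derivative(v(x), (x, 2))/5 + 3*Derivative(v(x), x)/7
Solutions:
 v(x) = C1 + C2*x^(22/7)


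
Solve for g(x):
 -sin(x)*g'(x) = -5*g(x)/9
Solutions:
 g(x) = C1*(cos(x) - 1)^(5/18)/(cos(x) + 1)^(5/18)


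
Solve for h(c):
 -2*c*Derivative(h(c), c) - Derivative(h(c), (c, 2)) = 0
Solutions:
 h(c) = C1 + C2*erf(c)


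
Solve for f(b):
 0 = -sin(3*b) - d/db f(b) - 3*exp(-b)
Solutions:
 f(b) = C1 + cos(3*b)/3 + 3*exp(-b)


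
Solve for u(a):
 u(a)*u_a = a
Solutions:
 u(a) = -sqrt(C1 + a^2)
 u(a) = sqrt(C1 + a^2)


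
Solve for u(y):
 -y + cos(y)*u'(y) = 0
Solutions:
 u(y) = C1 + Integral(y/cos(y), y)


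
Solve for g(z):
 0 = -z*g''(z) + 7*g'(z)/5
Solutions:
 g(z) = C1 + C2*z^(12/5)


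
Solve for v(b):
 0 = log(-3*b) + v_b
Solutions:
 v(b) = C1 - b*log(-b) + b*(1 - log(3))


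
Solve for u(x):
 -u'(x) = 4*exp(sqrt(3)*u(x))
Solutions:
 u(x) = sqrt(3)*(2*log(1/(C1 + 4*x)) - log(3))/6


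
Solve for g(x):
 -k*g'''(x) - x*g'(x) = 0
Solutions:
 g(x) = C1 + Integral(C2*airyai(x*(-1/k)^(1/3)) + C3*airybi(x*(-1/k)^(1/3)), x)


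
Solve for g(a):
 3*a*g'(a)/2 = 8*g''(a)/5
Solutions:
 g(a) = C1 + C2*erfi(sqrt(30)*a/8)


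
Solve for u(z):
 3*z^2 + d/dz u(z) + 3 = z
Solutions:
 u(z) = C1 - z^3 + z^2/2 - 3*z


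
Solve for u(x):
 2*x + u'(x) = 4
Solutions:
 u(x) = C1 - x^2 + 4*x


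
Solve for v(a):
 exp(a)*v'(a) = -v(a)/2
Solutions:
 v(a) = C1*exp(exp(-a)/2)


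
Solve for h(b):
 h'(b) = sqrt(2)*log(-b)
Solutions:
 h(b) = C1 + sqrt(2)*b*log(-b) - sqrt(2)*b


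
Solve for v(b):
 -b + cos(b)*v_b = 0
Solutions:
 v(b) = C1 + Integral(b/cos(b), b)


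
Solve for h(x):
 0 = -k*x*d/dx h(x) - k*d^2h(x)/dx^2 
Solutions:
 h(x) = C1 + C2*erf(sqrt(2)*x/2)


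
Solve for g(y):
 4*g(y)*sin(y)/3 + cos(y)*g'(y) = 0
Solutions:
 g(y) = C1*cos(y)^(4/3)


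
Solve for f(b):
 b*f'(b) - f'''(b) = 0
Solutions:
 f(b) = C1 + Integral(C2*airyai(b) + C3*airybi(b), b)


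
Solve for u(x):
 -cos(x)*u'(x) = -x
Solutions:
 u(x) = C1 + Integral(x/cos(x), x)


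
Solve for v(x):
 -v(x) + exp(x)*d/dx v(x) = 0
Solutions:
 v(x) = C1*exp(-exp(-x))


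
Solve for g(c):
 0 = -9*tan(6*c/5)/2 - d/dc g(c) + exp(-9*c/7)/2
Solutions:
 g(c) = C1 - 15*log(tan(6*c/5)^2 + 1)/8 - 7*exp(-9*c/7)/18


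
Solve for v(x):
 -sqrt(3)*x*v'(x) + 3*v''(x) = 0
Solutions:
 v(x) = C1 + C2*erfi(sqrt(2)*3^(3/4)*x/6)


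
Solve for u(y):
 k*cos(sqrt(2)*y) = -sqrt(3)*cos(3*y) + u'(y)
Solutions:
 u(y) = C1 + sqrt(2)*k*sin(sqrt(2)*y)/2 + sqrt(3)*sin(3*y)/3


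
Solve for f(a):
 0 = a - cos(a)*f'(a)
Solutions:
 f(a) = C1 + Integral(a/cos(a), a)


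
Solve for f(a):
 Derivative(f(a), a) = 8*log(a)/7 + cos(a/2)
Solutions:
 f(a) = C1 + 8*a*log(a)/7 - 8*a/7 + 2*sin(a/2)


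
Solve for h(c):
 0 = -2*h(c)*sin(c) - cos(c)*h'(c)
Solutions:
 h(c) = C1*cos(c)^2


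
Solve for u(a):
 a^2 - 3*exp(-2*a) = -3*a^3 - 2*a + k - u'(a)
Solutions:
 u(a) = C1 - 3*a^4/4 - a^3/3 - a^2 + a*k - 3*exp(-2*a)/2


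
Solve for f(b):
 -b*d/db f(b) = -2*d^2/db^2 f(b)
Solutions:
 f(b) = C1 + C2*erfi(b/2)


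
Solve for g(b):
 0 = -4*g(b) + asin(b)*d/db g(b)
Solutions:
 g(b) = C1*exp(4*Integral(1/asin(b), b))


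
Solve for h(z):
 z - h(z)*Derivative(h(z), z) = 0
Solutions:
 h(z) = -sqrt(C1 + z^2)
 h(z) = sqrt(C1 + z^2)


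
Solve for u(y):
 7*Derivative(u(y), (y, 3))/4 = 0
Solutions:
 u(y) = C1 + C2*y + C3*y^2


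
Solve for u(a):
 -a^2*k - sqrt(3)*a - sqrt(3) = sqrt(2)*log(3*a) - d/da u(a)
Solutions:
 u(a) = C1 + a^3*k/3 + sqrt(3)*a^2/2 + sqrt(2)*a*log(a) - sqrt(2)*a + sqrt(2)*a*log(3) + sqrt(3)*a


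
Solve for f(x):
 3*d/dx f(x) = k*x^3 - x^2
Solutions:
 f(x) = C1 + k*x^4/12 - x^3/9


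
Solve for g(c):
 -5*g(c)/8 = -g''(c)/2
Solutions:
 g(c) = C1*exp(-sqrt(5)*c/2) + C2*exp(sqrt(5)*c/2)


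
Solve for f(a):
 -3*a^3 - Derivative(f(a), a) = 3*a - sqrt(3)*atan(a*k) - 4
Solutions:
 f(a) = C1 - 3*a^4/4 - 3*a^2/2 + 4*a + sqrt(3)*Piecewise((a*atan(a*k) - log(a^2*k^2 + 1)/(2*k), Ne(k, 0)), (0, True))


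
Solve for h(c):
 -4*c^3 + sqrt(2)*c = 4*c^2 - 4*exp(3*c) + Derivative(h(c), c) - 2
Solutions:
 h(c) = C1 - c^4 - 4*c^3/3 + sqrt(2)*c^2/2 + 2*c + 4*exp(3*c)/3


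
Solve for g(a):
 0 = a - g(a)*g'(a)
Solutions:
 g(a) = -sqrt(C1 + a^2)
 g(a) = sqrt(C1 + a^2)


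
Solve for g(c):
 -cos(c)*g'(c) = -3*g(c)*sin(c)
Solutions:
 g(c) = C1/cos(c)^3


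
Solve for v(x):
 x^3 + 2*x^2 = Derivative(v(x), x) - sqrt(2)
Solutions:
 v(x) = C1 + x^4/4 + 2*x^3/3 + sqrt(2)*x


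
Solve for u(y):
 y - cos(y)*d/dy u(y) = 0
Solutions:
 u(y) = C1 + Integral(y/cos(y), y)


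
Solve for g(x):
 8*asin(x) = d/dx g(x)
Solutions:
 g(x) = C1 + 8*x*asin(x) + 8*sqrt(1 - x^2)


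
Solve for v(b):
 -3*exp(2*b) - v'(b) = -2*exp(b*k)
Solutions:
 v(b) = C1 - 3*exp(2*b)/2 + 2*exp(b*k)/k


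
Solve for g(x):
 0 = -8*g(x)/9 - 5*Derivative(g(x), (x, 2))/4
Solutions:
 g(x) = C1*sin(4*sqrt(10)*x/15) + C2*cos(4*sqrt(10)*x/15)


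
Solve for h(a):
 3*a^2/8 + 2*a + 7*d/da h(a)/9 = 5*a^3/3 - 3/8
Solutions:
 h(a) = C1 + 15*a^4/28 - 9*a^3/56 - 9*a^2/7 - 27*a/56


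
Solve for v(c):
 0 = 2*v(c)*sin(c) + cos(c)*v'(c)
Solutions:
 v(c) = C1*cos(c)^2


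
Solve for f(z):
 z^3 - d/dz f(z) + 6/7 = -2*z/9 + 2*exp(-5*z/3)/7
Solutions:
 f(z) = C1 + z^4/4 + z^2/9 + 6*z/7 + 6*exp(-5*z/3)/35


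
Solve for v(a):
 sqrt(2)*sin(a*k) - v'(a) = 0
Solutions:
 v(a) = C1 - sqrt(2)*cos(a*k)/k


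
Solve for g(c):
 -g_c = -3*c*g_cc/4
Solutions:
 g(c) = C1 + C2*c^(7/3)


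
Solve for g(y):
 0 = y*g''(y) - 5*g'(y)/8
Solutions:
 g(y) = C1 + C2*y^(13/8)


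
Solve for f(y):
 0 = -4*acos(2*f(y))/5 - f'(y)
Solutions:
 Integral(1/acos(2*_y), (_y, f(y))) = C1 - 4*y/5


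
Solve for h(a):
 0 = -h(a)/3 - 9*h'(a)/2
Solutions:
 h(a) = C1*exp(-2*a/27)


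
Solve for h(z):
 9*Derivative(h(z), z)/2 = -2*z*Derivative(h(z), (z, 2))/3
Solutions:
 h(z) = C1 + C2/z^(23/4)


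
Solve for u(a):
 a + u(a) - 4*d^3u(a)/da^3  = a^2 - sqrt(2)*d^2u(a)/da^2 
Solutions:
 u(a) = C1*exp(a*(-2^(1/3)*(sqrt(2) + 108 + sqrt(-2 + (sqrt(2) + 108)^2))^(1/3) - 2^(2/3)/(sqrt(2) + 108 + sqrt(-2 + (sqrt(2) + 108)^2))^(1/3) + 2*sqrt(2))/24)*sin(2^(1/3)*sqrt(3)*a*(-(sqrt(2) + 108 + sqrt(-2 + (sqrt(2) + 108)^2))^(1/3) + 2^(1/3)/(sqrt(2) + 108 + sqrt(-2 + (sqrt(2) + 108)^2))^(1/3))/24) + C2*exp(a*(-2^(1/3)*(sqrt(2) + 108 + sqrt(-2 + (sqrt(2) + 108)^2))^(1/3) - 2^(2/3)/(sqrt(2) + 108 + sqrt(-2 + (sqrt(2) + 108)^2))^(1/3) + 2*sqrt(2))/24)*cos(2^(1/3)*sqrt(3)*a*(-(sqrt(2) + 108 + sqrt(-2 + (sqrt(2) + 108)^2))^(1/3) + 2^(1/3)/(sqrt(2) + 108 + sqrt(-2 + (sqrt(2) + 108)^2))^(1/3))/24) + C3*exp(a*(2^(2/3)/(sqrt(2) + 108 + sqrt(-2 + (sqrt(2) + 108)^2))^(1/3) + sqrt(2) + 2^(1/3)*(sqrt(2) + 108 + sqrt(-2 + (sqrt(2) + 108)^2))^(1/3))/12) + a^2 - a - 2*sqrt(2)


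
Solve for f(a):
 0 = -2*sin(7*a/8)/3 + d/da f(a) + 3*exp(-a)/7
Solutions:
 f(a) = C1 - 16*cos(7*a/8)/21 + 3*exp(-a)/7


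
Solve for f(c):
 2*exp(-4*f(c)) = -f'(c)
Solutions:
 f(c) = log(-I*(C1 - 8*c)^(1/4))
 f(c) = log(I*(C1 - 8*c)^(1/4))
 f(c) = log(-(C1 - 8*c)^(1/4))
 f(c) = log(C1 - 8*c)/4


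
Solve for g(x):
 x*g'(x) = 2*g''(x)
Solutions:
 g(x) = C1 + C2*erfi(x/2)


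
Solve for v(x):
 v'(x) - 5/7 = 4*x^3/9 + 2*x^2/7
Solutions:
 v(x) = C1 + x^4/9 + 2*x^3/21 + 5*x/7


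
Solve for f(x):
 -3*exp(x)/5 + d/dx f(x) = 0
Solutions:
 f(x) = C1 + 3*exp(x)/5


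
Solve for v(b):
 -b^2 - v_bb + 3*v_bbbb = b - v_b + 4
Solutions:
 v(b) = C1 + C2*exp(2^(1/3)*b*(2/(sqrt(77) + 9)^(1/3) + 2^(1/3)*(sqrt(77) + 9)^(1/3))/12)*sin(2^(1/3)*sqrt(3)*b*(-2^(1/3)*(sqrt(77) + 9)^(1/3) + 2/(sqrt(77) + 9)^(1/3))/12) + C3*exp(2^(1/3)*b*(2/(sqrt(77) + 9)^(1/3) + 2^(1/3)*(sqrt(77) + 9)^(1/3))/12)*cos(2^(1/3)*sqrt(3)*b*(-2^(1/3)*(sqrt(77) + 9)^(1/3) + 2/(sqrt(77) + 9)^(1/3))/12) + C4*exp(-2^(1/3)*b*(2/(sqrt(77) + 9)^(1/3) + 2^(1/3)*(sqrt(77) + 9)^(1/3))/6) + b^3/3 + 3*b^2/2 + 7*b


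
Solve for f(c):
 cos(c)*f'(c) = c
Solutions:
 f(c) = C1 + Integral(c/cos(c), c)


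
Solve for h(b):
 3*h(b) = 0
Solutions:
 h(b) = 0


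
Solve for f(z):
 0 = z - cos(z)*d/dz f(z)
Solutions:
 f(z) = C1 + Integral(z/cos(z), z)


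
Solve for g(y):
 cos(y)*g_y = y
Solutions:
 g(y) = C1 + Integral(y/cos(y), y)


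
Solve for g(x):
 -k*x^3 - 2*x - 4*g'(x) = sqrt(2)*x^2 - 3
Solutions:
 g(x) = C1 - k*x^4/16 - sqrt(2)*x^3/12 - x^2/4 + 3*x/4


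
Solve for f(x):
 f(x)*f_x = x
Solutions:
 f(x) = -sqrt(C1 + x^2)
 f(x) = sqrt(C1 + x^2)


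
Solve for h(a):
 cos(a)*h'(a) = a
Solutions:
 h(a) = C1 + Integral(a/cos(a), a)


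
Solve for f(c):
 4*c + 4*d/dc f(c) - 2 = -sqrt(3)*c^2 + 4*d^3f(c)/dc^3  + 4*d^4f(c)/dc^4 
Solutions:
 f(c) = C1 + C2*exp(-c*(2*2^(1/3)/(3*sqrt(69) + 25)^(1/3) + 4 + 2^(2/3)*(3*sqrt(69) + 25)^(1/3))/12)*sin(2^(1/3)*sqrt(3)*c*(-2^(1/3)*(3*sqrt(69) + 25)^(1/3) + 2/(3*sqrt(69) + 25)^(1/3))/12) + C3*exp(-c*(2*2^(1/3)/(3*sqrt(69) + 25)^(1/3) + 4 + 2^(2/3)*(3*sqrt(69) + 25)^(1/3))/12)*cos(2^(1/3)*sqrt(3)*c*(-2^(1/3)*(3*sqrt(69) + 25)^(1/3) + 2/(3*sqrt(69) + 25)^(1/3))/12) + C4*exp(c*(-2 + 2*2^(1/3)/(3*sqrt(69) + 25)^(1/3) + 2^(2/3)*(3*sqrt(69) + 25)^(1/3))/6) - sqrt(3)*c^3/12 - c^2/2 - sqrt(3)*c/2 + c/2


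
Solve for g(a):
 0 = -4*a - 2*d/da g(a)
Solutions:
 g(a) = C1 - a^2


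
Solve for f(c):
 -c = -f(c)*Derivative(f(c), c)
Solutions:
 f(c) = -sqrt(C1 + c^2)
 f(c) = sqrt(C1 + c^2)


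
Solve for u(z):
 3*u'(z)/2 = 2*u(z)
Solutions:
 u(z) = C1*exp(4*z/3)


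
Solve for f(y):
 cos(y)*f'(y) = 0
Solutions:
 f(y) = C1


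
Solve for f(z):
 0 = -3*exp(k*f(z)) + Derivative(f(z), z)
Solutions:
 f(z) = Piecewise((log(-1/(C1*k + 3*k*z))/k, Ne(k, 0)), (nan, True))
 f(z) = Piecewise((C1 + 3*z, Eq(k, 0)), (nan, True))


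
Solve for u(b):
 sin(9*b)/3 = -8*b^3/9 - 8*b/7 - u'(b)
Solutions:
 u(b) = C1 - 2*b^4/9 - 4*b^2/7 + cos(9*b)/27


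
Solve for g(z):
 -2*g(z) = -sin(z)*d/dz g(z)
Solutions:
 g(z) = C1*(cos(z) - 1)/(cos(z) + 1)


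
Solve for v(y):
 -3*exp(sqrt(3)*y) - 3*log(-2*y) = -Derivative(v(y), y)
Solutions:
 v(y) = C1 + 3*y*log(-y) + 3*y*(-1 + log(2)) + sqrt(3)*exp(sqrt(3)*y)


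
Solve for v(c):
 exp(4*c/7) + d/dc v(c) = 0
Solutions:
 v(c) = C1 - 7*exp(4*c/7)/4


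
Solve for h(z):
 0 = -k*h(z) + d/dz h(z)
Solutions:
 h(z) = C1*exp(k*z)


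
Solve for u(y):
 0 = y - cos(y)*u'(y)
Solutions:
 u(y) = C1 + Integral(y/cos(y), y)


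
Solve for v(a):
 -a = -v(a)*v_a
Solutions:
 v(a) = -sqrt(C1 + a^2)
 v(a) = sqrt(C1 + a^2)


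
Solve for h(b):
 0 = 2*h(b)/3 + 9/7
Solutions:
 h(b) = -27/14


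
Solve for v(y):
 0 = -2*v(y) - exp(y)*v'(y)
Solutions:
 v(y) = C1*exp(2*exp(-y))


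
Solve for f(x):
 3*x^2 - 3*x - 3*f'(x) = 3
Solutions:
 f(x) = C1 + x^3/3 - x^2/2 - x


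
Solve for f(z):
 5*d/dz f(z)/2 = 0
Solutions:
 f(z) = C1


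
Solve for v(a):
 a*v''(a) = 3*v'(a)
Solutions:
 v(a) = C1 + C2*a^4


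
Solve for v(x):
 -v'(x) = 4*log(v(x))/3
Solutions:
 li(v(x)) = C1 - 4*x/3


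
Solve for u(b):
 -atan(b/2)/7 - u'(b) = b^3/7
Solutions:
 u(b) = C1 - b^4/28 - b*atan(b/2)/7 + log(b^2 + 4)/7


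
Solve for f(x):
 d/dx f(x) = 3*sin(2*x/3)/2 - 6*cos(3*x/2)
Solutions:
 f(x) = C1 - 4*sin(3*x/2) - 9*cos(2*x/3)/4


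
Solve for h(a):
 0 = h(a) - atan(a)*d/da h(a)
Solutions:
 h(a) = C1*exp(Integral(1/atan(a), a))


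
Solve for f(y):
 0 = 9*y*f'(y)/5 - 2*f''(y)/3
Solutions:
 f(y) = C1 + C2*erfi(3*sqrt(15)*y/10)


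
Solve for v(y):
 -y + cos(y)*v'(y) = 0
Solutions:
 v(y) = C1 + Integral(y/cos(y), y)


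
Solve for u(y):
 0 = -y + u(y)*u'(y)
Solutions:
 u(y) = -sqrt(C1 + y^2)
 u(y) = sqrt(C1 + y^2)


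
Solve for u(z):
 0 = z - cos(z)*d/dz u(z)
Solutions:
 u(z) = C1 + Integral(z/cos(z), z)


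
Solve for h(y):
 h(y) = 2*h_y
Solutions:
 h(y) = C1*exp(y/2)


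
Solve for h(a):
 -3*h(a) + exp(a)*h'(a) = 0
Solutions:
 h(a) = C1*exp(-3*exp(-a))


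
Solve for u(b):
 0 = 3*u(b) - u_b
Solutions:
 u(b) = C1*exp(3*b)


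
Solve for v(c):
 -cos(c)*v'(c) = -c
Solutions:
 v(c) = C1 + Integral(c/cos(c), c)


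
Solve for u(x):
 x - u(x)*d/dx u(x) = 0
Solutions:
 u(x) = -sqrt(C1 + x^2)
 u(x) = sqrt(C1 + x^2)


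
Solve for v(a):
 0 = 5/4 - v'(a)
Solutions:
 v(a) = C1 + 5*a/4


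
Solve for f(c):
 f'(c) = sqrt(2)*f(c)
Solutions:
 f(c) = C1*exp(sqrt(2)*c)


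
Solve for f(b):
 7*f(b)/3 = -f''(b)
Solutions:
 f(b) = C1*sin(sqrt(21)*b/3) + C2*cos(sqrt(21)*b/3)


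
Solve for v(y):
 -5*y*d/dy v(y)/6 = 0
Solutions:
 v(y) = C1


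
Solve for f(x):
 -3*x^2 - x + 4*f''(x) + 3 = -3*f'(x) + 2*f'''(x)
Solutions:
 f(x) = C1 + C2*exp(x*(1 - sqrt(10)/2)) + C3*exp(x*(1 + sqrt(10)/2)) + x^3/3 - 7*x^2/6 + 31*x/9


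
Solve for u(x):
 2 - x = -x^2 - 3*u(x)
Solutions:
 u(x) = -x^2/3 + x/3 - 2/3


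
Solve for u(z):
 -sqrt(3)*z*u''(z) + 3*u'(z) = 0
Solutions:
 u(z) = C1 + C2*z^(1 + sqrt(3))


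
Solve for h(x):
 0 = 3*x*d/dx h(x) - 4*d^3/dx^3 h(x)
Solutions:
 h(x) = C1 + Integral(C2*airyai(6^(1/3)*x/2) + C3*airybi(6^(1/3)*x/2), x)


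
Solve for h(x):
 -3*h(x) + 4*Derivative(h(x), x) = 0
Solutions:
 h(x) = C1*exp(3*x/4)


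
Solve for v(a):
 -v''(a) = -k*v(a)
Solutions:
 v(a) = C1*exp(-a*sqrt(k)) + C2*exp(a*sqrt(k))


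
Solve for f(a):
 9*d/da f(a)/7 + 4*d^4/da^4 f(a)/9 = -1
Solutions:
 f(a) = C1 + C4*exp(-3*294^(1/3)*a/14) - 7*a/9 + (C2*sin(3*3^(5/6)*98^(1/3)*a/28) + C3*cos(3*3^(5/6)*98^(1/3)*a/28))*exp(3*294^(1/3)*a/28)


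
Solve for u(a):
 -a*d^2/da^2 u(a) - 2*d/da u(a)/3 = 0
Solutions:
 u(a) = C1 + C2*a^(1/3)


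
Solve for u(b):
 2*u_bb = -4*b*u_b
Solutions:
 u(b) = C1 + C2*erf(b)


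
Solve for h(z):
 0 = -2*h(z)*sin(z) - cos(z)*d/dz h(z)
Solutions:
 h(z) = C1*cos(z)^2


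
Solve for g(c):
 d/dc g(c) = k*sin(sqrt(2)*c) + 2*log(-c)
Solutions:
 g(c) = C1 + 2*c*log(-c) - 2*c - sqrt(2)*k*cos(sqrt(2)*c)/2


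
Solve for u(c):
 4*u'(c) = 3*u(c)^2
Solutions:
 u(c) = -4/(C1 + 3*c)


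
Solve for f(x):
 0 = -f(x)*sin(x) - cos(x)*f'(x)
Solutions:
 f(x) = C1*cos(x)


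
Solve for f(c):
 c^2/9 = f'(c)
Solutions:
 f(c) = C1 + c^3/27


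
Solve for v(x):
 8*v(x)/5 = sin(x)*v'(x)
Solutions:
 v(x) = C1*(cos(x) - 1)^(4/5)/(cos(x) + 1)^(4/5)


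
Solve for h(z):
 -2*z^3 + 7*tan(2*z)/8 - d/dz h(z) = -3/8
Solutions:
 h(z) = C1 - z^4/2 + 3*z/8 - 7*log(cos(2*z))/16


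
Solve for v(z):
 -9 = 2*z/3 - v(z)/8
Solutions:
 v(z) = 16*z/3 + 72


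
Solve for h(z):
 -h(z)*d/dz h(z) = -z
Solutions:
 h(z) = -sqrt(C1 + z^2)
 h(z) = sqrt(C1 + z^2)


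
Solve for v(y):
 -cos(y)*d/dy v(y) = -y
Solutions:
 v(y) = C1 + Integral(y/cos(y), y)


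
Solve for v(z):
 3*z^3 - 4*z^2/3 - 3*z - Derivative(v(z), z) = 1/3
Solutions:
 v(z) = C1 + 3*z^4/4 - 4*z^3/9 - 3*z^2/2 - z/3


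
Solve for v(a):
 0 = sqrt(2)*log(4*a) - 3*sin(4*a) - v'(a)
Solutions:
 v(a) = C1 + sqrt(2)*a*(log(a) - 1) + 2*sqrt(2)*a*log(2) + 3*cos(4*a)/4


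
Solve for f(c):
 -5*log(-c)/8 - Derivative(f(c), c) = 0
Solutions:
 f(c) = C1 - 5*c*log(-c)/8 + 5*c/8


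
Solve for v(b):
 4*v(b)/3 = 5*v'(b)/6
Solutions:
 v(b) = C1*exp(8*b/5)


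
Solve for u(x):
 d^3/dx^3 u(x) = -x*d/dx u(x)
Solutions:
 u(x) = C1 + Integral(C2*airyai(-x) + C3*airybi(-x), x)


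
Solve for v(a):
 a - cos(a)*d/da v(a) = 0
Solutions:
 v(a) = C1 + Integral(a/cos(a), a)


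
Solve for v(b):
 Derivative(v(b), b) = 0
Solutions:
 v(b) = C1


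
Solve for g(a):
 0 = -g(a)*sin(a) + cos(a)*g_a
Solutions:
 g(a) = C1/cos(a)


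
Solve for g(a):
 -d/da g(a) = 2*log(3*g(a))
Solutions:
 Integral(1/(log(_y) + log(3)), (_y, g(a)))/2 = C1 - a


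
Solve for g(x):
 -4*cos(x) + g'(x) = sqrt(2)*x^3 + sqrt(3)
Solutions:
 g(x) = C1 + sqrt(2)*x^4/4 + sqrt(3)*x + 4*sin(x)


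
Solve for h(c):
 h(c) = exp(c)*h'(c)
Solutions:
 h(c) = C1*exp(-exp(-c))


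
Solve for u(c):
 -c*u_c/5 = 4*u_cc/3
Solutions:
 u(c) = C1 + C2*erf(sqrt(30)*c/20)


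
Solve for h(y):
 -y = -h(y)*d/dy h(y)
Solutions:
 h(y) = -sqrt(C1 + y^2)
 h(y) = sqrt(C1 + y^2)


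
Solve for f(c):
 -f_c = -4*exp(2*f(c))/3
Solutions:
 f(c) = log(-1/(C1 + 4*c))/2 - log(2) + log(6)/2
 f(c) = log(-sqrt(-1/(C1 + 4*c))) - log(2) + log(6)/2


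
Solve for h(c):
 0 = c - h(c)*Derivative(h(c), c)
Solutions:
 h(c) = -sqrt(C1 + c^2)
 h(c) = sqrt(C1 + c^2)


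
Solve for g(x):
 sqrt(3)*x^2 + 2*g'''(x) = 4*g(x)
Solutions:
 g(x) = C3*exp(2^(1/3)*x) + sqrt(3)*x^2/4 + (C1*sin(2^(1/3)*sqrt(3)*x/2) + C2*cos(2^(1/3)*sqrt(3)*x/2))*exp(-2^(1/3)*x/2)


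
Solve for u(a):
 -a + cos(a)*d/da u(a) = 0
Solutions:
 u(a) = C1 + Integral(a/cos(a), a)


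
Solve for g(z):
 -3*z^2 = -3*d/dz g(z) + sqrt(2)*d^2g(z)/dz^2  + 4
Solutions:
 g(z) = C1 + C2*exp(3*sqrt(2)*z/2) + z^3/3 + sqrt(2)*z^2/3 + 16*z/9


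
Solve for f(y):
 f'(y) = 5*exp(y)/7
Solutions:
 f(y) = C1 + 5*exp(y)/7


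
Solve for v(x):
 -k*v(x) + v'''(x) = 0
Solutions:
 v(x) = C1*exp(k^(1/3)*x) + C2*exp(k^(1/3)*x*(-1 + sqrt(3)*I)/2) + C3*exp(-k^(1/3)*x*(1 + sqrt(3)*I)/2)


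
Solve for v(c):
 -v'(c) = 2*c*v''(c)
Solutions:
 v(c) = C1 + C2*sqrt(c)


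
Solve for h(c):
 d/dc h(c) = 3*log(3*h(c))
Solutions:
 -Integral(1/(log(_y) + log(3)), (_y, h(c)))/3 = C1 - c


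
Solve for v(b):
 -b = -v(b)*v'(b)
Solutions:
 v(b) = -sqrt(C1 + b^2)
 v(b) = sqrt(C1 + b^2)


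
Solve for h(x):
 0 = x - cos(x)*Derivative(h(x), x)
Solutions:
 h(x) = C1 + Integral(x/cos(x), x)


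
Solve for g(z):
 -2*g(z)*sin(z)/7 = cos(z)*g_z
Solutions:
 g(z) = C1*cos(z)^(2/7)


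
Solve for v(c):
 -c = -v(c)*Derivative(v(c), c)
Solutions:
 v(c) = -sqrt(C1 + c^2)
 v(c) = sqrt(C1 + c^2)


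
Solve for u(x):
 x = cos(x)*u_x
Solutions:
 u(x) = C1 + Integral(x/cos(x), x)


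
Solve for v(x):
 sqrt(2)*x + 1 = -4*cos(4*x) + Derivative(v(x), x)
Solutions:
 v(x) = C1 + sqrt(2)*x^2/2 + x + sin(4*x)


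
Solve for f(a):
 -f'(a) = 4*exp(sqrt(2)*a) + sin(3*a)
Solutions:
 f(a) = C1 - 2*sqrt(2)*exp(sqrt(2)*a) + cos(3*a)/3


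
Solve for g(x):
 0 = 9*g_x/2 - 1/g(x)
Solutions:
 g(x) = -sqrt(C1 + 4*x)/3
 g(x) = sqrt(C1 + 4*x)/3


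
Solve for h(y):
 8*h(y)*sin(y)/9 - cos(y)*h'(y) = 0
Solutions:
 h(y) = C1/cos(y)^(8/9)


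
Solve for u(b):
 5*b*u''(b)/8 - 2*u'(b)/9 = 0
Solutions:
 u(b) = C1 + C2*b^(61/45)


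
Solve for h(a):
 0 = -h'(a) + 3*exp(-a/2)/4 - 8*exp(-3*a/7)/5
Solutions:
 h(a) = C1 - 3*exp(-a/2)/2 + 56*exp(-3*a/7)/15


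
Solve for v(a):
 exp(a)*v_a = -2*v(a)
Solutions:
 v(a) = C1*exp(2*exp(-a))


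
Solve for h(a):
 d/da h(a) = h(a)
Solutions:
 h(a) = C1*exp(a)


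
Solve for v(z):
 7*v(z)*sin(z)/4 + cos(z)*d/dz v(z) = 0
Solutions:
 v(z) = C1*cos(z)^(7/4)


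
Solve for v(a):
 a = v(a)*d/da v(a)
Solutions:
 v(a) = -sqrt(C1 + a^2)
 v(a) = sqrt(C1 + a^2)


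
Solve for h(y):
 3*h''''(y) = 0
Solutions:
 h(y) = C1 + C2*y + C3*y^2 + C4*y^3


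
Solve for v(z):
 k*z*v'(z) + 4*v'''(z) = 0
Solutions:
 v(z) = C1 + Integral(C2*airyai(2^(1/3)*z*(-k)^(1/3)/2) + C3*airybi(2^(1/3)*z*(-k)^(1/3)/2), z)


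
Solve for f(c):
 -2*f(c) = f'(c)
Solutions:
 f(c) = C1*exp(-2*c)


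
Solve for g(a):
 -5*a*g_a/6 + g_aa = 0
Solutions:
 g(a) = C1 + C2*erfi(sqrt(15)*a/6)


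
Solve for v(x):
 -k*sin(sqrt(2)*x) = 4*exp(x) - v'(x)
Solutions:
 v(x) = C1 - sqrt(2)*k*cos(sqrt(2)*x)/2 + 4*exp(x)


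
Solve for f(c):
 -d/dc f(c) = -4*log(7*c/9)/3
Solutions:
 f(c) = C1 + 4*c*log(c)/3 - 8*c*log(3)/3 - 4*c/3 + 4*c*log(7)/3


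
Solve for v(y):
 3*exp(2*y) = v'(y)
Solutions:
 v(y) = C1 + 3*exp(2*y)/2


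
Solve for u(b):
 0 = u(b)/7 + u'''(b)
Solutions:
 u(b) = C3*exp(-7^(2/3)*b/7) + (C1*sin(sqrt(3)*7^(2/3)*b/14) + C2*cos(sqrt(3)*7^(2/3)*b/14))*exp(7^(2/3)*b/14)


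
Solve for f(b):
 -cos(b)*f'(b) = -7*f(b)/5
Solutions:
 f(b) = C1*(sin(b) + 1)^(7/10)/(sin(b) - 1)^(7/10)


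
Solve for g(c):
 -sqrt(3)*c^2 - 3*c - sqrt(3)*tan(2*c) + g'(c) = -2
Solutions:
 g(c) = C1 + sqrt(3)*c^3/3 + 3*c^2/2 - 2*c - sqrt(3)*log(cos(2*c))/2


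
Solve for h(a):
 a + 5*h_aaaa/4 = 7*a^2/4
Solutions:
 h(a) = C1 + C2*a + C3*a^2 + C4*a^3 + 7*a^6/1800 - a^5/150


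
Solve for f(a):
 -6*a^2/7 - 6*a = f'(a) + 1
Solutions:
 f(a) = C1 - 2*a^3/7 - 3*a^2 - a


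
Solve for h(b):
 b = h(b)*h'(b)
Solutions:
 h(b) = -sqrt(C1 + b^2)
 h(b) = sqrt(C1 + b^2)


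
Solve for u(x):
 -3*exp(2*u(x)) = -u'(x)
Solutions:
 u(x) = log(-sqrt(-1/(C1 + 3*x))) - log(2)/2
 u(x) = log(-1/(C1 + 3*x))/2 - log(2)/2


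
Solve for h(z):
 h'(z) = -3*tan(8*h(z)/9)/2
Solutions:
 h(z) = -9*asin(C1*exp(-4*z/3))/8 + 9*pi/8
 h(z) = 9*asin(C1*exp(-4*z/3))/8


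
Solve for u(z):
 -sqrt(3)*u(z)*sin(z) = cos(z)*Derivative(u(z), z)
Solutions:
 u(z) = C1*cos(z)^(sqrt(3))


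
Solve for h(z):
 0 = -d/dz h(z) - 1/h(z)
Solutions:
 h(z) = -sqrt(C1 - 2*z)
 h(z) = sqrt(C1 - 2*z)


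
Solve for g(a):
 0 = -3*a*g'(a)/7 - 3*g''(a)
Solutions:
 g(a) = C1 + C2*erf(sqrt(14)*a/14)


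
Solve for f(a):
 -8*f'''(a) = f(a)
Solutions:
 f(a) = C3*exp(-a/2) + (C1*sin(sqrt(3)*a/4) + C2*cos(sqrt(3)*a/4))*exp(a/4)


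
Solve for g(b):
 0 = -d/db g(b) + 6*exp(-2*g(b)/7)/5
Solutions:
 g(b) = 7*log(-sqrt(C1 + 6*b)) - 7*log(35) + 7*log(70)/2
 g(b) = 7*log(C1 + 6*b)/2 - 7*log(35) + 7*log(70)/2


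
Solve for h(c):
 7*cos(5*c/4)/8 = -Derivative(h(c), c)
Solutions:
 h(c) = C1 - 7*sin(5*c/4)/10


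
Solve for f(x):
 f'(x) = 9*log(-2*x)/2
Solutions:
 f(x) = C1 + 9*x*log(-x)/2 + 9*x*(-1 + log(2))/2


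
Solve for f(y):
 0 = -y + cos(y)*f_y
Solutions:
 f(y) = C1 + Integral(y/cos(y), y)


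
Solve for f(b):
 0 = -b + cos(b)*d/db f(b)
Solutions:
 f(b) = C1 + Integral(b/cos(b), b)


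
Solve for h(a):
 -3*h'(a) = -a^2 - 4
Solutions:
 h(a) = C1 + a^3/9 + 4*a/3


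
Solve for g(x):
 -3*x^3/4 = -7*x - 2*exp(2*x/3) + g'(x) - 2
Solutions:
 g(x) = C1 - 3*x^4/16 + 7*x^2/2 + 2*x + 3*exp(2*x/3)


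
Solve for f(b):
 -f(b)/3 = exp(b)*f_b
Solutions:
 f(b) = C1*exp(exp(-b)/3)


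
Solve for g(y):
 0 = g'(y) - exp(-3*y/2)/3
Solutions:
 g(y) = C1 - 2*exp(-3*y/2)/9


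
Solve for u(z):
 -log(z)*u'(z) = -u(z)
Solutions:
 u(z) = C1*exp(li(z))
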